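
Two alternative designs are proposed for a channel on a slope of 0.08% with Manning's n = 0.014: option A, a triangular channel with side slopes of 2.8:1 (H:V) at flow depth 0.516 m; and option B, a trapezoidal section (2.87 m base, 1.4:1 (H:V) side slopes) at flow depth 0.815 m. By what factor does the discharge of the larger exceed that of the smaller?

Channel A: For a triangular section with side slope z = 2.8: A = zy² = 2.8×0.516² = 0.7455 m²; P = 2y√(1+z²) = 2×0.516×2.973 = 3.068 m. Hydraulic radius R = A/P = 0.7455/3.068 = 0.243 m. Q_A = (1/0.014)·0.7455·0.243^(2/3)·√0.0008 = 0.5865 m³/s.
Channel B: With bottom width b = 2.87 m and side slope z = 1.4: A = (b + zy)y = (2.87 + 1.4×0.815)×0.815 = 3.269 m²; P = b + 2y√(1+z²) = 2.87 + 2×0.815×1.72 = 5.674 m. Hydraulic radius R = A/P = 3.269/5.674 = 0.5761 m. Q_B = (1/0.014)·3.269·0.5761^(2/3)·√0.0008 = 4.573 m³/s.
The larger discharge is 4.573 m³/s and the smaller is 0.5865 m³/s; the ratio is 7.8.

7.8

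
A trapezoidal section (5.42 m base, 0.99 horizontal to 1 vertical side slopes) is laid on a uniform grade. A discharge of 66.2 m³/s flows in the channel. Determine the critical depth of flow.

y_c = 2.16 m

At critical depth, Q² T / (g A³) = 1, i.e. A³/T = Q²/g = 66.2²/9.81 = 446.7.
Trying y = 1.88 m: A³/T = 280.6 — low.
Trying y = 2.69 m: A³/T = 956.6 — high.
Trying y = 2.16 m: A³/T = 448.8 — matches.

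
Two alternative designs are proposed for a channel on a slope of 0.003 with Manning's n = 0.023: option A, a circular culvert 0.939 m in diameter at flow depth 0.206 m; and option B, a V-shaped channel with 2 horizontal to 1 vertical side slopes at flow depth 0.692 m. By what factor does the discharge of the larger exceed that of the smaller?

15.8

Channel A: For a circular section of diameter D = 0.939 m at depth y = 0.206 m, the central angle is θ = 2 arccos(1 − 2y/D) = 1.95 rad. Then A = (D²/8)(θ − sin θ) = 0.1125 m² and P = Dθ/2 = 0.9154 m. Hydraulic radius R = A/P = 0.1125/0.9154 = 0.1229 m. Q_A = (1/0.023)·0.1125·0.1229^(2/3)·√0.003 = 0.06623 m³/s.
Channel B: For a triangular section with side slope z = 2: A = zy² = 2×0.692² = 0.9577 m²; P = 2y√(1+z²) = 2×0.692×2.236 = 3.095 m. Hydraulic radius R = A/P = 0.9577/3.095 = 0.3095 m. Q_B = (1/0.023)·0.9577·0.3095^(2/3)·√0.003 = 1.043 m³/s.
The larger discharge is 1.043 m³/s and the smaller is 0.06623 m³/s; the ratio is 15.8.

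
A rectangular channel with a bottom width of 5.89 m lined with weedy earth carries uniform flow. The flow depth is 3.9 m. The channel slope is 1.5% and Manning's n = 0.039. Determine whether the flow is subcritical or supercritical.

subcritical

Flow area A = b·y = 5.89 × 3.9 = 22.97 m². Wetted perimeter P = b + 2y = 5.89 + 2×3.9 = 13.69 m.
Hydraulic radius R = A/P = 22.97/13.69 = 1.678 m.
V = (1/n) R^(2/3) √S = (1/0.039) × 1.678^(2/3) × √0.015 = 4.434 m/s. Hydraulic depth D_h = A/T = 22.97/5.89 = 3.9 m.
Froude number Fr = V/√(g·D_h) = 4.434/√(9.81×3.9) = 0.717, which is less than 1, so the flow is subcritical.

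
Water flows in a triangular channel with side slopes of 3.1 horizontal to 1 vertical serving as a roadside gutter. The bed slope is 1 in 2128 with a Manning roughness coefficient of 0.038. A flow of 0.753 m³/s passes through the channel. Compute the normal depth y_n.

y_n = 0.874 m

Manning's equation rearranged: A R^(2/3) = nQ / (1·√S) = 0.038 × 0.753 / (√0.0004699) = 1.32.
Trying y = 0.633 m: A R^(2/3) = 0.5582 — low.
Trying y = 0.874 m: A R^(2/3) = 1.319 — close enough.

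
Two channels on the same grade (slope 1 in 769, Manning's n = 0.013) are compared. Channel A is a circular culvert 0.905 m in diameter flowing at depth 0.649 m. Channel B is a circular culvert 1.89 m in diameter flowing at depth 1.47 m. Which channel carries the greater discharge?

Channel A: For a circular section of diameter D = 0.905 m at depth y = 0.649 m, the central angle is θ = 2 arccos(1 − 2y/D) = 4.04 rad. Then A = (D²/8)(θ − sin θ) = 0.4937 m² and P = Dθ/2 = 1.828 m. Hydraulic radius R = A/P = 0.4937/1.828 = 0.2701 m. Q_A = (1/0.013)·0.4937·0.2701^(2/3)·√0.0013 = 0.5722 m³/s.
Channel B: For a circular section of diameter D = 1.89 m at depth y = 1.47 m, the central angle is θ = 2 arccos(1 − 2y/D) = 4.32 rad. Then A = (D²/8)(θ − sin θ) = 2.341 m² and P = Dθ/2 = 4.082 m. Hydraulic radius R = A/P = 2.341/4.082 = 0.5736 m. Q_B = (1/0.013)·2.341·0.5736^(2/3)·√0.0013 = 4.483 m³/s.
Q_A = 0.5722 m³/s vs Q_B = 4.483 m³/s, so channel B carries more.

channel B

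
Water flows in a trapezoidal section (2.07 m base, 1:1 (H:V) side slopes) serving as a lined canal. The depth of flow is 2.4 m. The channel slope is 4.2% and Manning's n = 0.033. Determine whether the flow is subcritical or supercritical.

supercritical

With bottom width b = 2.07 m and side slope z = 1: A = (b + zy)y = (2.07 + 1×2.4)×2.4 = 10.73 m²; P = b + 2y√(1+z²) = 2.07 + 2×2.4×1.414 = 8.858 m.
Hydraulic radius R = A/P = 10.73/8.858 = 1.211 m.
V = (1/n) R^(2/3) √S = (1/0.033) × 1.211^(2/3) × √0.042 = 7.056 m/s. Hydraulic depth D_h = A/T = 10.73/6.87 = 1.562 m.
Froude number Fr = V/√(g·D_h) = 7.056/√(9.81×1.562) = 1.8, which is greater than 1, so the flow is supercritical.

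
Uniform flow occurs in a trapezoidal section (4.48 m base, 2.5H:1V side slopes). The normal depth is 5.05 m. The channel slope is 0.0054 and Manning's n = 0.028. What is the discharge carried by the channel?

With bottom width b = 4.48 m and side slope z = 2.5: A = (b + zy)y = (4.48 + 2.5×5.05)×5.05 = 86.38 m²; P = b + 2y√(1+z²) = 4.48 + 2×5.05×2.693 = 31.68 m.
Hydraulic radius R = A/P = 86.38/31.68 = 2.727 m.
Manning's equation: Q = (1/n) A R^(2/3) S^(1/2) = (1/0.028) × 86.38 × 2.727^(2/3) × 0.0054^(1/2) = 443 m³/s.

Q = 443 m³/s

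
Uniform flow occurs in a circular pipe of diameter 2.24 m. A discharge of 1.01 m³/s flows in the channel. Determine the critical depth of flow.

At critical depth, Q² T / (g A³) = 1, i.e. A³/T = Q²/g = 1.01²/9.81 = 0.104.
Try y = 0.39 m: A³/T = 0.05722 — low.
Try y = 0.532 m: A³/T = 0.193 — high.
Try y = 0.454 m: A³/T = 0.1038 — matches.

y_c = 0.454 m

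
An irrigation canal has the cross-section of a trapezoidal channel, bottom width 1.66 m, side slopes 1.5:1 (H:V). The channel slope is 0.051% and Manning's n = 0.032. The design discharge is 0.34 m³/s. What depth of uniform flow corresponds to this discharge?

y_n = 0.445 m

Manning's equation rearranged: A R^(2/3) = nQ / (1·√S) = 0.032 × 0.34 / (√0.00051) = 0.4818.
Trying y = 0.369 m: A R^(2/3) = 0.3438 — short.
Trying y = 0.445 m: A R^(2/3) = 0.4818 — close enough.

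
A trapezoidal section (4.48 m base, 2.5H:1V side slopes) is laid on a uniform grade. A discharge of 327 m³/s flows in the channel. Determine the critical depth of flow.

At critical depth, Q² T / (g A³) = 1, i.e. A³/T = Q²/g = 327²/9.81 = 10900.
Try y = 5.09 m: A³/T = 22440 — high.
Try y = 3.72 m: A³/T = 5836 — low.
Try y = 4.31 m: A³/T = 10920 — ≈ 10900.

y_c = 4.31 m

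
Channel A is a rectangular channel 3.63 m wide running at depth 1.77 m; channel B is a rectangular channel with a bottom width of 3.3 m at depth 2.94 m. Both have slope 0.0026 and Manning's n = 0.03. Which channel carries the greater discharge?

channel B

Channel A: Flow area A = b·y = 3.63 × 1.77 = 6.425 m². Wetted perimeter P = b + 2y = 3.63 + 2×1.77 = 7.17 m. Hydraulic radius R = A/P = 6.425/7.17 = 0.8961 m. Q_A = (1/0.03)·6.425·0.8961^(2/3)·√0.0026 = 10.15 m³/s.
Channel B: Flow area A = b·y = 3.3 × 2.94 = 9.702 m². Wetted perimeter P = b + 2y = 3.3 + 2×2.94 = 9.18 m. Hydraulic radius R = A/P = 9.702/9.18 = 1.057 m. Q_B = (1/0.03)·9.702·1.057^(2/3)·√0.0026 = 17.11 m³/s.
Q_A = 10.15 m³/s vs Q_B = 17.11 m³/s, so channel B carries more.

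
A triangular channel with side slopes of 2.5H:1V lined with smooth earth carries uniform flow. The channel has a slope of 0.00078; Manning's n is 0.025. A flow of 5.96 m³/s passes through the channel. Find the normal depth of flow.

Manning's equation rearranged: A R^(2/3) = nQ / (1·√S) = 0.025 × 5.96 / (√0.00078) = 5.335.
Trying y = 1.41 m: A R^(2/3) = 3.747 — short.
Trying y = 1.61 m: A R^(2/3) = 5.337 — matches.

y_n = 1.61 m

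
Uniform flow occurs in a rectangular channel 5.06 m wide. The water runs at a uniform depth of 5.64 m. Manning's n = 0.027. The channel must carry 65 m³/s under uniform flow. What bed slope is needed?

S = 0.0018

Flow area A = b·y = 5.06 × 5.64 = 28.54 m². Wetted perimeter P = b + 2y = 5.06 + 2×5.64 = 16.34 m.
Hydraulic radius R = A/P = 28.54/16.34 = 1.747 m.
From Manning's equation, S = [nQ / (1 A R^(2/3))]² = [0.027 × 65 / (1 × 28.54 × 1.747^(2/3))]² = 0.0018.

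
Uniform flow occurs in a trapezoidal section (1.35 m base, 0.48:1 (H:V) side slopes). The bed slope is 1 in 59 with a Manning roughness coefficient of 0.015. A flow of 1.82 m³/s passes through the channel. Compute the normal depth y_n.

Manning's equation rearranged: A R^(2/3) = nQ / (1·√S) = 0.015 × 1.82 / (√0.01695) = 0.2097.
Try y = 0.276 m: A R^(2/3) = 0.1439 — too small.
Try y = 0.349 m: A R^(2/3) = 0.2098 — close enough.

y_n = 0.349 m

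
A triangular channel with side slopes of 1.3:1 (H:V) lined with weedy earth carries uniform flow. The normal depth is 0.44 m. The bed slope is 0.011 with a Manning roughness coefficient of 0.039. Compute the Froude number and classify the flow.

For a triangular section with side slope z = 1.3: A = zy² = 1.3×0.44² = 0.2517 m²; P = 2y√(1+z²) = 2×0.44×1.64 = 1.443 m.
Hydraulic radius R = A/P = 0.2517/1.443 = 0.1744 m.
V = (1/n) R^(2/3) √S = (1/0.039) × 0.1744^(2/3) × √0.011 = 0.8394 m/s. Hydraulic depth D_h = A/T = 0.2517/1.144 = 0.22 m.
Froude number Fr = V/√(g·D_h) = 0.8394/√(9.81×0.22) = 0.571, which is less than 1, so the flow is subcritical.

subcritical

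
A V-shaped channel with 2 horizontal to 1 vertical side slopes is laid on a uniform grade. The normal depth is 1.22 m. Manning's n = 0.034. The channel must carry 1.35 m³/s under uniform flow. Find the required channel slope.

S = 0.000533

For a triangular section with side slope z = 2: A = zy² = 2×1.22² = 2.977 m²; P = 2y√(1+z²) = 2×1.22×2.236 = 5.456 m.
Hydraulic radius R = A/P = 2.977/5.456 = 0.5456 m.
From Manning's equation, S = [nQ / (1 A R^(2/3))]² = [0.034 × 1.35 / (1 × 2.977 × 0.5456^(2/3))]² = 0.000533.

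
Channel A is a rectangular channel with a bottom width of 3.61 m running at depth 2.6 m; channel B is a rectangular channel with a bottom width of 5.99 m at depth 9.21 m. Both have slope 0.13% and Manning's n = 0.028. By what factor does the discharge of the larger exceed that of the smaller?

Channel A: Flow area A = b·y = 3.61 × 2.6 = 9.386 m². Wetted perimeter P = b + 2y = 3.61 + 2×2.6 = 8.81 m. Hydraulic radius R = A/P = 9.386/8.81 = 1.065 m. Q_A = (1/0.028)·9.386·1.065^(2/3)·√0.0013 = 12.61 m³/s.
Channel B: Flow area A = b·y = 5.99 × 9.21 = 55.17 m². Wetted perimeter P = b + 2y = 5.99 + 2×9.21 = 24.41 m. Hydraulic radius R = A/P = 55.17/24.41 = 2.26 m. Q_B = (1/0.028)·55.17·2.26^(2/3)·√0.0013 = 122.3 m³/s.
The larger discharge is 122.3 m³/s and the smaller is 12.61 m³/s; the ratio is 9.7.

9.7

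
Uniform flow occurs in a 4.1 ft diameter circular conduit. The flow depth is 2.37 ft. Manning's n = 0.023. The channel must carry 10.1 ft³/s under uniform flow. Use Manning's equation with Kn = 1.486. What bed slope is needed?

For a circular section of diameter D = 4.1 ft at depth y = 2.37 ft, the central angle is θ = 2 arccos(1 − 2y/D) = 3.455 rad. Then A = (D²/8)(θ − sin θ) = 7.908 ft² and P = Dθ/2 = 7.083 ft.
Hydraulic radius R = A/P = 7.908/7.083 = 1.116 ft.
From Manning's equation, S = [nQ / (1.486 A R^(2/3))]² = [0.023 × 10.1 / (1.486 × 7.908 × 1.116^(2/3))]² = 0.000337.

S = 0.000337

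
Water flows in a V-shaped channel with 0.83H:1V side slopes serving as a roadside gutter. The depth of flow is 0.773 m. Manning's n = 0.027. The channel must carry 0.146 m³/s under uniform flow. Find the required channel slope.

S = 0.000408

For a triangular section with side slope z = 0.83: A = zy² = 0.83×0.773² = 0.4959 m²; P = 2y√(1+z²) = 2×0.773×1.3 = 2.009 m.
Hydraulic radius R = A/P = 0.4959/2.009 = 0.2468 m.
From Manning's equation, S = [nQ / (1 A R^(2/3))]² = [0.027 × 0.146 / (1 × 0.4959 × 0.2468^(2/3))]² = 0.000408.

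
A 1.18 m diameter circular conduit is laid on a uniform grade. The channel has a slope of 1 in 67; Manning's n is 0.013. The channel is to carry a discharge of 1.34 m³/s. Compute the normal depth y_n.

Manning's equation rearranged: A R^(2/3) = nQ / (1·√S) = 0.013 × 1.34 / (√0.01493) = 0.1426.
Try y = 0.539 m: A R^(2/3) = 0.2072 — too large.
Try y = 0.385 m: A R^(2/3) = 0.1115 — too small.
Try y = 0.439 m: A R^(2/3) = 0.1429 — close enough.

y_n = 0.439 m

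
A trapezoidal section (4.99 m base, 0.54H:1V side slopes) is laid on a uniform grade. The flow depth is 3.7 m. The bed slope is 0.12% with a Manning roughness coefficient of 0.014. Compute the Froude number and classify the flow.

With bottom width b = 4.99 m and side slope z = 0.54: A = (b + zy)y = (4.99 + 0.54×3.7)×3.7 = 25.86 m²; P = b + 2y√(1+z²) = 4.99 + 2×3.7×1.136 = 13.4 m.
Hydraulic radius R = A/P = 25.86/13.4 = 1.93 m.
V = (1/n) R^(2/3) √S = (1/0.014) × 1.93^(2/3) × √0.0012 = 3.835 m/s. Hydraulic depth D_h = A/T = 25.86/8.986 = 2.877 m.
Froude number Fr = V/√(g·D_h) = 3.835/√(9.81×2.877) = 0.722, which is less than 1, so the flow is subcritical.

subcritical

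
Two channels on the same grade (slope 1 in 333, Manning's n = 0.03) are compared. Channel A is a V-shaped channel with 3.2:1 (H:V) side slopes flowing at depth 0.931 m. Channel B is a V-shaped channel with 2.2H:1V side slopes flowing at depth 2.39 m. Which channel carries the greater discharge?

channel B

Channel A: For a triangular section with side slope z = 3.2: A = zy² = 3.2×0.931² = 2.774 m²; P = 2y√(1+z²) = 2×0.931×3.353 = 6.243 m. Hydraulic radius R = A/P = 2.774/6.243 = 0.4443 m. Q_A = (1/0.03)·2.774·0.4443^(2/3)·√0.003003 = 2.95 m³/s.
Channel B: For a triangular section with side slope z = 2.2: A = zy² = 2.2×2.39² = 12.57 m²; P = 2y√(1+z²) = 2×2.39×2.417 = 11.55 m. Hydraulic radius R = A/P = 12.57/11.55 = 1.088 m. Q_B = (1/0.03)·12.57·1.088^(2/3)·√0.003003 = 24.28 m³/s.
Q_A = 2.95 m³/s vs Q_B = 24.28 m³/s, so channel B carries more.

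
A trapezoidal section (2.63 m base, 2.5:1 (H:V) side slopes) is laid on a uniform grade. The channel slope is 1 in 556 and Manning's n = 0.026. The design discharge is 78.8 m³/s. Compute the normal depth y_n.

y_n = 3.19 m

Manning's equation rearranged: A R^(2/3) = nQ / (1·√S) = 0.026 × 78.8 / (√0.001799) = 48.31.
At y = 2.59 m: A R^(2/3) = 29.83 — too small.
At y = 4.02 m: A R^(2/3) = 83.58 — too large.
At y = 3.19 m: A R^(2/3) = 48.34 — ≈ 48.31.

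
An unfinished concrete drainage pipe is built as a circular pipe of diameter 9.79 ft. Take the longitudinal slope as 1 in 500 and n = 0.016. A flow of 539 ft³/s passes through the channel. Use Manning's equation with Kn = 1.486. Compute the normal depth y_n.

y_n = 7.61 ft

Manning's equation rearranged: A R^(2/3) = nQ / (1.486·√S) = 0.016 × 539 / (1.486 × √0.002) = 129.8.
Try y = 9.1 ft: A R^(2/3) = 147 — too large.
Try y = 7.61 ft: A R^(2/3) = 129.7 — close enough.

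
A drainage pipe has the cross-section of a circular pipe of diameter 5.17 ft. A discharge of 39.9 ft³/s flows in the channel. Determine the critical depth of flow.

y_c = 1.74 ft

At critical depth, Q² T / (g A³) = 1, i.e. A³/T = Q²/g = 39.9²/32.2 = 49.44.
Try y = 1.96 ft: A³/T = 77.45 — too large.
Try y = 1.51 ft: A³/T = 28.27 — too small.
Try y = 1.74 ft: A³/T = 48.94 — matches.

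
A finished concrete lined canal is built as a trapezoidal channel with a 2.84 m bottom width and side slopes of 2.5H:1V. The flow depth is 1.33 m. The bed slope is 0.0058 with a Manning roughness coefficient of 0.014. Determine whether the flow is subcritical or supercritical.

supercritical

With bottom width b = 2.84 m and side slope z = 2.5: A = (b + zy)y = (2.84 + 2.5×1.33)×1.33 = 8.199 m²; P = b + 2y√(1+z²) = 2.84 + 2×1.33×2.693 = 10 m.
Hydraulic radius R = A/P = 8.199/10 = 0.8198 m.
V = (1/n) R^(2/3) √S = (1/0.014) × 0.8198^(2/3) × √0.0058 = 4.765 m/s. Hydraulic depth D_h = A/T = 8.199/9.49 = 0.864 m.
Froude number Fr = V/√(g·D_h) = 4.765/√(9.81×0.864) = 1.64, which is greater than 1, so the flow is supercritical.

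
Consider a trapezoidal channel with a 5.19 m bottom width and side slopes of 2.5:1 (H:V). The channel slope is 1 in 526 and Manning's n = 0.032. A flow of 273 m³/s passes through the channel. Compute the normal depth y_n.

y_n = 5.32 m

Manning's equation rearranged: A R^(2/3) = nQ / (1·√S) = 0.032 × 273 / (√0.001901) = 200.4.
Try y = 6.12 m: A R^(2/3) = 277.2 — over.
Try y = 4.01 m: A R^(2/3) = 105.6 — short.
Try y = 5.32 m: A R^(2/3) = 200.4 — close enough.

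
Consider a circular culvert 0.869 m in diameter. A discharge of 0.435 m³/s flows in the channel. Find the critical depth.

At critical depth, Q² T / (g A³) = 1, i.e. A³/T = Q²/g = 0.435²/9.81 = 0.01929.
Trying y = 0.441 m: A³/T = 0.03176 — high.
Trying y = 0.298 m: A³/T = 0.007059 — low.
Trying y = 0.387 m: A³/T = 0.01928 — matches.

y_c = 0.387 m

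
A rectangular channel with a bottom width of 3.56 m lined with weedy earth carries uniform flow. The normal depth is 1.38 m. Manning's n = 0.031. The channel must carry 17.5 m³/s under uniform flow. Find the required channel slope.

S = 0.0171

Flow area A = b·y = 3.56 × 1.38 = 4.913 m². Wetted perimeter P = b + 2y = 3.56 + 2×1.38 = 6.32 m.
Hydraulic radius R = A/P = 4.913/6.32 = 0.7773 m.
From Manning's equation, S = [nQ / (1 A R^(2/3))]² = [0.031 × 17.5 / (1 × 4.913 × 0.7773^(2/3))]² = 0.0171.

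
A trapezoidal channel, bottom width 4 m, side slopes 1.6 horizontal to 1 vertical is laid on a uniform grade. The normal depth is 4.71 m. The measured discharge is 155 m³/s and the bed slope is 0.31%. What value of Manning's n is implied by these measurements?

With bottom width b = 4 m and side slope z = 1.6: A = (b + zy)y = (4 + 1.6×4.71)×4.71 = 54.33 m²; P = b + 2y√(1+z²) = 4 + 2×4.71×1.887 = 21.77 m.
Hydraulic radius R = A/P = 54.33/21.77 = 2.495 m.
Rearranging Manning's equation: n = (1/Q) A R^(2/3) S^(1/2) = (1/155) × 54.33 × 2.495^(2/3) × √0.0031 = 0.0359.

n = 0.0359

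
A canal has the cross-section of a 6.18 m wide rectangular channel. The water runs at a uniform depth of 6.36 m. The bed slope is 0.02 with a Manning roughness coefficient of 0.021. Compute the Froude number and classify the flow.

supercritical

Flow area A = b·y = 6.18 × 6.36 = 39.3 m². Wetted perimeter P = b + 2y = 6.18 + 2×6.36 = 18.9 m.
Hydraulic radius R = A/P = 39.3/18.9 = 2.08 m.
V = (1/n) R^(2/3) √S = (1/0.021) × 2.08^(2/3) × √0.02 = 10.97 m/s. Hydraulic depth D_h = A/T = 39.3/6.18 = 6.36 m.
Froude number Fr = V/√(g·D_h) = 10.97/√(9.81×6.36) = 1.39, which is greater than 1, so the flow is supercritical.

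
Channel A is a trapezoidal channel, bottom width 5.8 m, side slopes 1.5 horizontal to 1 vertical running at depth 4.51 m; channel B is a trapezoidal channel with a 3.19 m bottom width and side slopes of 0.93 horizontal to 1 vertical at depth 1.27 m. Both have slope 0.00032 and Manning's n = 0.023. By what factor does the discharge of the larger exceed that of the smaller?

Channel A: With bottom width b = 5.8 m and side slope z = 1.5: A = (b + zy)y = (5.8 + 1.5×4.51)×4.51 = 56.67 m²; P = b + 2y√(1+z²) = 5.8 + 2×4.51×1.803 = 22.06 m. Hydraulic radius R = A/P = 56.67/22.06 = 2.569 m. Q_A = (1/0.023)·56.67·2.569^(2/3)·√0.00032 = 82.67 m³/s.
Channel B: With bottom width b = 3.19 m and side slope z = 0.93: A = (b + zy)y = (3.19 + 0.93×1.27)×1.27 = 5.551 m²; P = b + 2y√(1+z²) = 3.19 + 2×1.27×1.366 = 6.659 m. Hydraulic radius R = A/P = 5.551/6.659 = 0.8337 m. Q_B = (1/0.023)·5.551·0.8337^(2/3)·√0.00032 = 3.825 m³/s.
The larger discharge is 82.67 m³/s and the smaller is 3.825 m³/s; the ratio is 21.6.

21.6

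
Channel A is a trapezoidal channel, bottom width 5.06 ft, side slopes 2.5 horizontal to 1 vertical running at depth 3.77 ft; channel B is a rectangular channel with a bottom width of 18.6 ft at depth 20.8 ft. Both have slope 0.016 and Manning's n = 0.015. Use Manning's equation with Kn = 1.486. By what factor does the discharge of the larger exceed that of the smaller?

Channel A: With bottom width b = 5.06 ft and side slope z = 2.5: A = (b + zy)y = (5.06 + 2.5×3.77)×3.77 = 54.61 ft²; P = b + 2y√(1+z²) = 5.06 + 2×3.77×2.693 = 25.36 ft. Hydraulic radius R = A/P = 54.61/25.36 = 2.153 ft. Q_A = (1.486/0.015)·54.61·2.153^(2/3)·√0.016 = 1141 ft³/s.
Channel B: Flow area A = b·y = 18.6 × 20.8 = 386.9 ft². Wetted perimeter P = b + 2y = 18.6 + 2×20.8 = 60.2 ft. Hydraulic radius R = A/P = 386.9/60.2 = 6.427 ft. Q_B = (1.486/0.015)·386.9·6.427^(2/3)·√0.016 = 16760 ft³/s.
The larger discharge is 16760 ft³/s and the smaller is 1141 ft³/s; the ratio is 14.7.

14.7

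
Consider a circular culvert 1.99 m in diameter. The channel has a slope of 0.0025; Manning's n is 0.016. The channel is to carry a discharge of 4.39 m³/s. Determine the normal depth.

Manning's equation rearranged: A R^(2/3) = nQ / (1·√S) = 0.016 × 4.39 / (√0.0025) = 1.405.
At y = 1.06 m: A R^(2/3) = 1.085 — too small.
At y = 1.43 m: A R^(2/3) = 1.691 — too large.
At y = 1.25 m: A R^(2/3) = 1.406 — ≈ 1.405.

y_n = 1.25 m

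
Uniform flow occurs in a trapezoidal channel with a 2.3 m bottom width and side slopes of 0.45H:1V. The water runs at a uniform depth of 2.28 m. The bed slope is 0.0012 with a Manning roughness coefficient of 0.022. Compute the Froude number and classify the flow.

With bottom width b = 2.3 m and side slope z = 0.45: A = (b + zy)y = (2.3 + 0.45×2.28)×2.28 = 7.583 m²; P = b + 2y√(1+z²) = 2.3 + 2×2.28×1.097 = 7.3 m.
Hydraulic radius R = A/P = 7.583/7.3 = 1.039 m.
V = (1/n) R^(2/3) √S = (1/0.022) × 1.039^(2/3) × √0.0012 = 1.615 m/s. Hydraulic depth D_h = A/T = 7.583/4.352 = 1.742 m.
Froude number Fr = V/√(g·D_h) = 1.615/√(9.81×1.742) = 0.391, which is less than 1, so the flow is subcritical.

subcritical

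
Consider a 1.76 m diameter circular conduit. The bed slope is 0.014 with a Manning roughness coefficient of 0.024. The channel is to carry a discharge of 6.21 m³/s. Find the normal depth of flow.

Manning's equation rearranged: A R^(2/3) = nQ / (1·√S) = 0.024 × 6.21 / (√0.014) = 1.26.
At y = 0.949 m: A R^(2/3) = 0.7981 — short.
At y = 1.64 m: A R^(2/3) = 1.514 — over.
At y = 1.3 m: A R^(2/3) = 1.26 — matches.

y_n = 1.3 m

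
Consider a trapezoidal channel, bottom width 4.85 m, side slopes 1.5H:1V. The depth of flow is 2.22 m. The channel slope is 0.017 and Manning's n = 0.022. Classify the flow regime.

supercritical

With bottom width b = 4.85 m and side slope z = 1.5: A = (b + zy)y = (4.85 + 1.5×2.22)×2.22 = 18.16 m²; P = b + 2y√(1+z²) = 4.85 + 2×2.22×1.803 = 12.85 m.
Hydraulic radius R = A/P = 18.16/12.85 = 1.413 m.
V = (1/n) R^(2/3) √S = (1/0.022) × 1.413^(2/3) × √0.017 = 7.462 m/s. Hydraulic depth D_h = A/T = 18.16/11.51 = 1.578 m.
Froude number Fr = V/√(g·D_h) = 7.462/√(9.81×1.578) = 1.9, which is greater than 1, so the flow is supercritical.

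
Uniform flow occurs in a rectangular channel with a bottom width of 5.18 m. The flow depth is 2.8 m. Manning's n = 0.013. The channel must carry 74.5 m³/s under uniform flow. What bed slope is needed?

S = 0.003

Flow area A = b·y = 5.18 × 2.8 = 14.5 m². Wetted perimeter P = b + 2y = 5.18 + 2×2.8 = 10.78 m.
Hydraulic radius R = A/P = 14.5/10.78 = 1.345 m.
From Manning's equation, S = [nQ / (1 A R^(2/3))]² = [0.013 × 74.5 / (1 × 14.5 × 1.345^(2/3))]² = 0.003.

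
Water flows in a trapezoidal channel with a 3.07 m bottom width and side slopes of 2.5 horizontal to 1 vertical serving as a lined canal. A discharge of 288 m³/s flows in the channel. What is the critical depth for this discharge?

y_c = 4.29 m

At critical depth, Q² T / (g A³) = 1, i.e. A³/T = Q²/g = 288²/9.81 = 8455.
Try y = 3.67 m: A³/T = 4237 — too small.
Try y = 4.29 m: A³/T = 8453 — close enough.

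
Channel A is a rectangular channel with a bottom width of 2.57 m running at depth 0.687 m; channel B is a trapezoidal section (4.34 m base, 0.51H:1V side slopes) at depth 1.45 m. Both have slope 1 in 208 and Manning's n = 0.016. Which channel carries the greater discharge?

channel B

Channel A: Flow area A = b·y = 2.57 × 0.687 = 1.766 m². Wetted perimeter P = b + 2y = 2.57 + 2×0.687 = 3.944 m. Hydraulic radius R = A/P = 1.766/3.944 = 0.4477 m. Q_A = (1/0.016)·1.766·0.4477^(2/3)·√0.004808 = 4.478 m³/s.
Channel B: With bottom width b = 4.34 m and side slope z = 0.51: A = (b + zy)y = (4.34 + 0.51×1.45)×1.45 = 7.365 m²; P = b + 2y√(1+z²) = 4.34 + 2×1.45×1.123 = 7.595 m. Hydraulic radius R = A/P = 7.365/7.595 = 0.9697 m. Q_B = (1/0.016)·7.365·0.9697^(2/3)·√0.004808 = 31.27 m³/s.
Q_A = 4.478 m³/s vs Q_B = 31.27 m³/s, so channel B carries more.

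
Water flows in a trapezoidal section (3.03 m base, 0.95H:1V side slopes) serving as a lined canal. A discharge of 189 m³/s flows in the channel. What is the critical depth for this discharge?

y_c = 4.7 m

At critical depth, Q² T / (g A³) = 1, i.e. A³/T = Q²/g = 189²/9.81 = 3641.
At y = 5.23 m: A³/T = 5645 — over.
At y = 3.82 m: A³/T = 1600 — short.
At y = 4.7 m: A³/T = 3655 — close enough.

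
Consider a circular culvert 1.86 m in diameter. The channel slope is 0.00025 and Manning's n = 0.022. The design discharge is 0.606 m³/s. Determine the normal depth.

y_n = 0.949 m

Manning's equation rearranged: A R^(2/3) = nQ / (1·√S) = 0.022 × 0.606 / (√0.00025) = 0.8432.
Try y = 1.08 m: A R^(2/3) = 1.041 — high.
Try y = 0.743 m: A R^(2/3) = 0.5482 — low.
Try y = 0.949 m: A R^(2/3) = 0.8438 — ≈ 0.8432.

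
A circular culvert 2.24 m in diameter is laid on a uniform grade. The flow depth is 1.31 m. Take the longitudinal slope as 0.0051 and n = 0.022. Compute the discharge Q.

For a circular section of diameter D = 2.24 m at depth y = 1.31 m, the central angle is θ = 2 arccos(1 − 2y/D) = 3.483 rad. Then A = (D²/8)(θ − sin θ) = 2.394 m² and P = Dθ/2 = 3.9 m.
Hydraulic radius R = A/P = 2.394/3.9 = 0.6138 m.
Manning's equation: Q = (1/n) A R^(2/3) S^(1/2) = (1/0.022) × 2.394 × 0.6138^(2/3) × 0.0051^(1/2) = 5.61 m³/s.

Q = 5.61 m³/s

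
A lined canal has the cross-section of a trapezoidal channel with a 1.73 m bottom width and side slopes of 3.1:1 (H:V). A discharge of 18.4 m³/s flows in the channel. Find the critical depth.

y_c = 1.24 m

At critical depth, Q² T / (g A³) = 1, i.e. A³/T = Q²/g = 18.4²/9.81 = 34.51.
At y = 1.56 m: A³/T = 94.25 — too large.
At y = 1.02 m: A³/T = 15.43 — too small.
At y = 1.24 m: A³/T = 35.06 — matches.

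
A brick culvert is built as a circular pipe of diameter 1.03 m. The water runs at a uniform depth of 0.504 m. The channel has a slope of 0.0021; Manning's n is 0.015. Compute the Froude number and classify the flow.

For a circular section of diameter D = 1.03 m at depth y = 0.504 m, the central angle is θ = 2 arccos(1 − 2y/D) = 3.099 rad. Then A = (D²/8)(θ − sin θ) = 0.4053 m² and P = Dθ/2 = 1.596 m.
Hydraulic radius R = A/P = 0.4053/1.596 = 0.254 m.
V = (1/n) R^(2/3) √S = (1/0.015) × 0.254^(2/3) × √0.0021 = 1.225 m/s. Hydraulic depth D_h = A/T = 0.4053/1.03 = 0.3936 m.
Froude number Fr = V/√(g·D_h) = 1.225/√(9.81×0.3936) = 0.624, which is less than 1, so the flow is subcritical.

subcritical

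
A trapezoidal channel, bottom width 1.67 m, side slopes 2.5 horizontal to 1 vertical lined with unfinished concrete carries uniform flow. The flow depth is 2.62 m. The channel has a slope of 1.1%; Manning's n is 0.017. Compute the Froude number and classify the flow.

With bottom width b = 1.67 m and side slope z = 2.5: A = (b + zy)y = (1.67 + 2.5×2.62)×2.62 = 21.54 m²; P = b + 2y√(1+z²) = 1.67 + 2×2.62×2.693 = 15.78 m.
Hydraulic radius R = A/P = 21.54/15.78 = 1.365 m.
V = (1/n) R^(2/3) √S = (1/0.017) × 1.365^(2/3) × √0.011 = 7.591 m/s. Hydraulic depth D_h = A/T = 21.54/14.77 = 1.458 m.
Froude number Fr = V/√(g·D_h) = 7.591/√(9.81×1.458) = 2.01, which is greater than 1, so the flow is supercritical.

supercritical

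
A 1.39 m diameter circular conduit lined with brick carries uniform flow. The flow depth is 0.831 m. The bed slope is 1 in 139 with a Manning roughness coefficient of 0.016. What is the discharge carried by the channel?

Q = 2.66 m³/s

For a circular section of diameter D = 1.39 m at depth y = 0.831 m, the central angle is θ = 2 arccos(1 − 2y/D) = 3.536 rad. Then A = (D²/8)(θ − sin θ) = 0.9466 m² and P = Dθ/2 = 2.457 m.
Hydraulic radius R = A/P = 0.9466/2.457 = 0.3852 m.
Manning's equation: Q = (1/n) A R^(2/3) S^(1/2) = (1/0.016) × 0.9466 × 0.3852^(2/3) × 0.007194^(1/2) = 2.66 m³/s.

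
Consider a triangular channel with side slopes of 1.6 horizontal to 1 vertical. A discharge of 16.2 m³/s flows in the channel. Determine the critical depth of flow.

At critical depth, Q² T / (g A³) = 1, i.e. A³/T = Q²/g = 16.2²/9.81 = 26.75.
Trying y = 1.35 m: A³/T = 5.74 — short.
Trying y = 2.26 m: A³/T = 75.47 — over.
Trying y = 1.84 m: A³/T = 27 — matches.

y_c = 1.84 m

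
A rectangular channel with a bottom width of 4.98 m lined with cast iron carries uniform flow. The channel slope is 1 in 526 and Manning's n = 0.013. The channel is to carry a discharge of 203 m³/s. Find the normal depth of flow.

y_n = 7.94 m

Manning's equation rearranged: A R^(2/3) = nQ / (1·√S) = 0.013 × 203 / (√0.001901) = 60.52.
Try y = 9.38 m: A R^(2/3) = 73.35 — too large.
Try y = 5.61 m: A R^(2/3) = 40.18 — too small.
Try y = 7.94 m: A R^(2/3) = 60.56 — matches.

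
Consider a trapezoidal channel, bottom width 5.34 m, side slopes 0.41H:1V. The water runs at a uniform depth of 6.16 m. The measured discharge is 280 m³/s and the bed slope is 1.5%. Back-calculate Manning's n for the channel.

n = 0.04

With bottom width b = 5.34 m and side slope z = 0.41: A = (b + zy)y = (5.34 + 0.41×6.16)×6.16 = 48.45 m²; P = b + 2y√(1+z²) = 5.34 + 2×6.16×1.081 = 18.66 m.
Hydraulic radius R = A/P = 48.45/18.66 = 2.597 m.
Rearranging Manning's equation: n = (1/Q) A R^(2/3) S^(1/2) = (1/280) × 48.45 × 2.597^(2/3) × √0.015 = 0.04.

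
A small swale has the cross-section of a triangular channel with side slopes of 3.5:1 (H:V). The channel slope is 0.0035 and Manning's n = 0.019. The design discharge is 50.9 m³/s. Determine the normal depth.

Manning's equation rearranged: A R^(2/3) = nQ / (1·√S) = 0.019 × 50.9 / (√0.0035) = 16.35.
At y = 2.35 m: A R^(2/3) = 20.97 — high.
At y = 2.14 m: A R^(2/3) = 16.34 — ≈ 16.35.

y_n = 2.14 m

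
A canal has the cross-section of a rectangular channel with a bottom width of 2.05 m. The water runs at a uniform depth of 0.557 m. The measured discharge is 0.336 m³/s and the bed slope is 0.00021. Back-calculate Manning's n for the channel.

n = 0.025

Flow area A = b·y = 2.05 × 0.557 = 1.142 m². Wetted perimeter P = b + 2y = 2.05 + 2×0.557 = 3.164 m.
Hydraulic radius R = A/P = 1.142/3.164 = 0.3609 m.
Rearranging Manning's equation: n = (1/Q) A R^(2/3) S^(1/2) = (1/0.336) × 1.142 × 0.3609^(2/3) × √0.00021 = 0.025.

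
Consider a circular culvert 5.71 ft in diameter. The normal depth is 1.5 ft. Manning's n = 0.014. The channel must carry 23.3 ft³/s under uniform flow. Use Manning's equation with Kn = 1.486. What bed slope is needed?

S = 0.002

For a circular section of diameter D = 5.71 ft at depth y = 1.5 ft, the central angle is θ = 2 arccos(1 − 2y/D) = 2.153 rad. Then A = (D²/8)(θ − sin θ) = 5.368 ft² and P = Dθ/2 = 6.146 ft.
Hydraulic radius R = A/P = 5.368/6.146 = 0.8734 ft.
From Manning's equation, S = [nQ / (1.486 A R^(2/3))]² = [0.014 × 23.3 / (1.486 × 5.368 × 0.8734^(2/3))]² = 0.002.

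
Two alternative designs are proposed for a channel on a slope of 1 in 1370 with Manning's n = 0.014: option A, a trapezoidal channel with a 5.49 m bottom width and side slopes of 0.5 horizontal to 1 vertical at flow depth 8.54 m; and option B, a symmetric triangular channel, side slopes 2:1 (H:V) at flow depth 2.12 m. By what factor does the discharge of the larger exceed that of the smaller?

Channel A: With bottom width b = 5.49 m and side slope z = 0.5: A = (b + zy)y = (5.49 + 0.5×8.54)×8.54 = 83.35 m²; P = b + 2y√(1+z²) = 5.49 + 2×8.54×1.118 = 24.59 m. Hydraulic radius R = A/P = 83.35/24.59 = 3.39 m. Q_A = (1/0.014)·83.35·3.39^(2/3)·√0.0007299 = 363 m³/s.
Channel B: For a triangular section with side slope z = 2: A = zy² = 2×2.12² = 8.989 m²; P = 2y√(1+z²) = 2×2.12×2.236 = 9.481 m. Hydraulic radius R = A/P = 8.989/9.481 = 0.9481 m. Q_B = (1/0.014)·8.989·0.9481^(2/3)·√0.0007299 = 16.74 m³/s.
The larger discharge is 363 m³/s and the smaller is 16.74 m³/s; the ratio is 21.7.

21.7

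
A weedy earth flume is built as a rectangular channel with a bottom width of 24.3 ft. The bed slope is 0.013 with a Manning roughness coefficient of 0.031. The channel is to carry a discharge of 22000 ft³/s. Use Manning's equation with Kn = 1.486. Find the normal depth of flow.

Manning's equation rearranged: A R^(2/3) = nQ / (1.486·√S) = 0.031 × 22000 / (1.486 × √0.013) = 4025.
Trying y = 44.6 ft: A R^(2/3) = 4878 — over.
Trying y = 27.6 ft: A R^(2/3) = 2779 — short.
Trying y = 37.8 ft: A R^(2/3) = 4031 — matches.

y_n = 37.8 ft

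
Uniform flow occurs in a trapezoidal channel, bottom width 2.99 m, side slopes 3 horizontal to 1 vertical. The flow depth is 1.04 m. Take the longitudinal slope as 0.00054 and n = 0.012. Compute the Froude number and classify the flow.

subcritical

With bottom width b = 2.99 m and side slope z = 3: A = (b + zy)y = (2.99 + 3×1.04)×1.04 = 6.354 m²; P = b + 2y√(1+z²) = 2.99 + 2×1.04×3.162 = 9.568 m.
Hydraulic radius R = A/P = 6.354/9.568 = 0.6642 m.
V = (1/n) R^(2/3) √S = (1/0.012) × 0.6642^(2/3) × √0.00054 = 1.474 m/s. Hydraulic depth D_h = A/T = 6.354/9.23 = 0.6885 m.
Froude number Fr = V/√(g·D_h) = 1.474/√(9.81×0.6885) = 0.567, which is less than 1, so the flow is subcritical.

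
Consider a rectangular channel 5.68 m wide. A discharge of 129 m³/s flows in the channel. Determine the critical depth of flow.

For a rectangular channel, critical depth y_c = (q²/g)^(1/3) where q = Q/b = 129/5.68 = 22.71 m²/s.
So y_c = (22.71²/9.81)^(1/3) = 3.75 m.

y_c = 3.75 m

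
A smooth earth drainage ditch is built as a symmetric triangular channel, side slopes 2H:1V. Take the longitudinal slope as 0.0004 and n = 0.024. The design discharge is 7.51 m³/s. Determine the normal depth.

Manning's equation rearranged: A R^(2/3) = nQ / (1·√S) = 0.024 × 7.51 / (√0.0004) = 9.012.
Try y = 1.78 m: A R^(2/3) = 5.443 — short.
Try y = 2.15 m: A R^(2/3) = 9.006 — close enough.

y_n = 2.15 m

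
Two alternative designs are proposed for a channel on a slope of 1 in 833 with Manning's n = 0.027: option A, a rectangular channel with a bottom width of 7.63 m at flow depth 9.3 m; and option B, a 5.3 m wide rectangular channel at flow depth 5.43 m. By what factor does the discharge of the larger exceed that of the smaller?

Channel A: Flow area A = b·y = 7.63 × 9.3 = 70.96 m². Wetted perimeter P = b + 2y = 7.63 + 2×9.3 = 26.23 m. Hydraulic radius R = A/P = 70.96/26.23 = 2.705 m. Q_A = (1/0.027)·70.96·2.705^(2/3)·√0.0012 = 176.8 m³/s.
Channel B: Flow area A = b·y = 5.3 × 5.43 = 28.78 m². Wetted perimeter P = b + 2y = 5.3 + 2×5.43 = 16.16 m. Hydraulic radius R = A/P = 28.78/16.16 = 1.781 m. Q_B = (1/0.027)·28.78·1.781^(2/3)·√0.0012 = 54.26 m³/s.
The larger discharge is 176.8 m³/s and the smaller is 54.26 m³/s; the ratio is 3.26.

3.26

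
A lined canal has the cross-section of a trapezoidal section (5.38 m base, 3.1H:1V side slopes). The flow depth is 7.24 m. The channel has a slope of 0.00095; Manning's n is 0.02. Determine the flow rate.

Q = 760 m³/s

With bottom width b = 5.38 m and side slope z = 3.1: A = (b + zy)y = (5.38 + 3.1×7.24)×7.24 = 201.4 m²; P = b + 2y√(1+z²) = 5.38 + 2×7.24×3.257 = 52.55 m.
Hydraulic radius R = A/P = 201.4/52.55 = 3.834 m.
Manning's equation: Q = (1/n) A R^(2/3) S^(1/2) = (1/0.02) × 201.4 × 3.834^(2/3) × 0.00095^(1/2) = 760 m³/s.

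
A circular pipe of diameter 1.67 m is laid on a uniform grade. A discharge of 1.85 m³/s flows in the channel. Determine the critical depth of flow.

y_c = 0.675 m

At critical depth, Q² T / (g A³) = 1, i.e. A³/T = Q²/g = 1.85²/9.81 = 0.3489.
Trying y = 0.84 m: A³/T = 0.8048 — high.
Trying y = 0.499 m: A³/T = 0.1086 — low.
Trying y = 0.675 m: A³/T = 0.3484 — close enough.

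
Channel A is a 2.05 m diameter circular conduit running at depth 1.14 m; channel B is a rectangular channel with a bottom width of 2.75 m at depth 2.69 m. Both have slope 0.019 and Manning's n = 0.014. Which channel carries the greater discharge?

channel B

Channel A: For a circular section of diameter D = 2.05 m at depth y = 1.14 m, the central angle is θ = 2 arccos(1 − 2y/D) = 3.366 rad. Then A = (D²/8)(θ − sin θ) = 1.886 m² and P = Dθ/2 = 3.451 m. Hydraulic radius R = A/P = 1.886/3.451 = 0.5464 m. Q_A = (1/0.014)·1.886·0.5464^(2/3)·√0.019 = 12.41 m³/s.
Channel B: Flow area A = b·y = 2.75 × 2.69 = 7.397 m². Wetted perimeter P = b + 2y = 2.75 + 2×2.69 = 8.13 m. Hydraulic radius R = A/P = 7.397/8.13 = 0.9099 m. Q_B = (1/0.014)·7.397·0.9099^(2/3)·√0.019 = 68.39 m³/s.
Q_A = 12.41 m³/s vs Q_B = 68.39 m³/s, so channel B carries more.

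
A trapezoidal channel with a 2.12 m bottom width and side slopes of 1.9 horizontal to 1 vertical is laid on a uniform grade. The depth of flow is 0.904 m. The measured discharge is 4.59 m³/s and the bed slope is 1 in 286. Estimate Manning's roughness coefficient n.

n = 0.031

With bottom width b = 2.12 m and side slope z = 1.9: A = (b + zy)y = (2.12 + 1.9×0.904)×0.904 = 3.469 m²; P = b + 2y√(1+z²) = 2.12 + 2×0.904×2.147 = 6.002 m.
Hydraulic radius R = A/P = 3.469/6.002 = 0.578 m.
Rearranging Manning's equation: n = (1/Q) A R^(2/3) S^(1/2) = (1/4.59) × 3.469 × 0.578^(2/3) × √0.003497 = 0.031.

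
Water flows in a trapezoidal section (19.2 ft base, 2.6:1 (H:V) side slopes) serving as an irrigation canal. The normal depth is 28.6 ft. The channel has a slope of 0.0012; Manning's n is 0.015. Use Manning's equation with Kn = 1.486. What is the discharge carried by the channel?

Q = 55800 ft³/s

With bottom width b = 19.2 ft and side slope z = 2.6: A = (b + zy)y = (19.2 + 2.6×28.6)×28.6 = 2676 ft²; P = b + 2y√(1+z²) = 19.2 + 2×28.6×2.786 = 178.5 ft.
Hydraulic radius R = A/P = 2676/178.5 = 14.99 ft.
Manning's equation: Q = (1.486/n) A R^(2/3) S^(1/2) = (1.486/0.015) × 2676 × 14.99^(2/3) × 0.0012^(1/2) = 55800 ft³/s.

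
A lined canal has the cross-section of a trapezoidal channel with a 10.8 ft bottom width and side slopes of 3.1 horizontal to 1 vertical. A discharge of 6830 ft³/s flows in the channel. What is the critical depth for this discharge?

At critical depth, Q² T / (g A³) = 1, i.e. A³/T = Q²/g = 6830²/32.2 = 1449000.
Trying y = 8.45 ft: A³/T = 483400 — low.
Trying y = 10.9 ft: A³/T = 1465000 — ≈ 1449000.

y_c = 10.9 ft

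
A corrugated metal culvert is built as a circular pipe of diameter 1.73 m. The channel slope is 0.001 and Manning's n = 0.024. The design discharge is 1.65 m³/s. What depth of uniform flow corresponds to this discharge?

Manning's equation rearranged: A R^(2/3) = nQ / (1·√S) = 0.024 × 1.65 / (√0.001) = 1.252.
Trying y = 1.61 m: A R^(2/3) = 1.446 — over.
Trying y = 1.32 m: A R^(2/3) = 1.25 — close enough.

y_n = 1.32 m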